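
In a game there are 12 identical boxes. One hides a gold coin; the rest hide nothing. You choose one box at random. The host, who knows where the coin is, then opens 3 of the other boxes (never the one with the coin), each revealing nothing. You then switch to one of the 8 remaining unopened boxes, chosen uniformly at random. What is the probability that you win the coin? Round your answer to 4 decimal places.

Your original box holds the coin with probability 1/12, so the other 11 collectively hold it with probability 11/12.
The host can always find 3 empty boxes to open, so the reveals don't change that 11/12; it is now spread over the 8 remaining unopened boxes.
P(win by switching) = (11/12) · (1/8) = 11/96 ≈ 0.1146.

0.1146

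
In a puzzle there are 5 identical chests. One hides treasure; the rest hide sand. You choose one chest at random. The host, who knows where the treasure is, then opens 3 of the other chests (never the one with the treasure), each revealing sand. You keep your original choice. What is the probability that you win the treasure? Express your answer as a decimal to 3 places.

The host can always open 3 empty chests regardless of your choice, so the reveals give no information about your original chest.
P(win by staying) = 1/5 ≈ 0.200.

0.200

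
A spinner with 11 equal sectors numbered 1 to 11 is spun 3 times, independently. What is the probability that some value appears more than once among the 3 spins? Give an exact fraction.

P(all 3 different) = 11/11 · 10/11 · ··· · 9/11 = 90/121.
P(at least two equal) = 1 − 90/121 = 31/121.

31/121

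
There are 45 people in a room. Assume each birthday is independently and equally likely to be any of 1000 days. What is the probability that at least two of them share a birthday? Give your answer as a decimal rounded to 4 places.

0.6340

It's easier to compute the probability that all 45 are distinct.
P(all distinct) = 1000/1000 · 999/1000 · ··· · 956/1000 ≈ 0.3660.
So the probability of at least one match is 1 − 0.3660 = 0.6340.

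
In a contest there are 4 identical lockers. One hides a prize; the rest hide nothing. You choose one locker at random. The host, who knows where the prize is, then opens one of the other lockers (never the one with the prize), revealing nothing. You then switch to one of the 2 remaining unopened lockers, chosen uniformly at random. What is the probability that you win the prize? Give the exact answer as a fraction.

Your original locker holds the prize with probability 1/4, so the other 3 collectively hold it with probability 3/4.
The host can always find an empty locker to open, so this doesn't change that 3/4; it is now spread over the 2 remaining unopened lockers.
P(win by switching) = (3/4) · (1/2) = 3/8.

3/8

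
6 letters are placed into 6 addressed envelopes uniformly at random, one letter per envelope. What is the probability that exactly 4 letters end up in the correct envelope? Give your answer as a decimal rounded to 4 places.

0.0208

Choose which 4 of the 6 are fixed: C(6,4) = 15 ways.
The remaining 2 must have no fixed point: D(2) = 1.
P = 15·1/720 = 1/48 ≈ 0.0208.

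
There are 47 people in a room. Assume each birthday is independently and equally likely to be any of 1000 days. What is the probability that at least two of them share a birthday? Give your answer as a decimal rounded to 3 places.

It's easier to compute the probability that all 47 are distinct.
P(all distinct) = 1000/1000 · 999/1000 · ··· · 954/1000 ≈ 0.333.
So the probability of at least one match is 1 − 0.333 = 0.667.

0.667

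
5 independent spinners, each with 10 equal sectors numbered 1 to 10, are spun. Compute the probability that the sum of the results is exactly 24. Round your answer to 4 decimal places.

0.0528

There are 10^5 = 100000 equally likely outcomes.
The number of ordered 5-tuples from {1,…,10} summing to 24 is 5280.
P(sum = 24) = 5280/100000 = 33/625 ≈ 0.0528.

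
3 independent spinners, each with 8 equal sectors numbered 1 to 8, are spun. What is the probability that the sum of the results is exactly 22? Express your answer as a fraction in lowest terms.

There are 8^3 = 512 equally likely outcomes.
The number of ordered 3-tuples from {1,…,8} summing to 22 is 6.
P(sum = 22) = 6/512 = 3/256.

3/256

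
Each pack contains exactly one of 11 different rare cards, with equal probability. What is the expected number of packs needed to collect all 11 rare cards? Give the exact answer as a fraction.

83711/2520

After i distinct types are collected, each trial gives a new one with probability (11−i)/11, so the expected wait for the next new type is 11/(11−i).
E = 11/11 + 11/10 + 11/9 + 11/8 + 11/7 + 11/6 + 11/5 + 11/4 + 11/3 + 11/2 + 11/1 = 83711/2520.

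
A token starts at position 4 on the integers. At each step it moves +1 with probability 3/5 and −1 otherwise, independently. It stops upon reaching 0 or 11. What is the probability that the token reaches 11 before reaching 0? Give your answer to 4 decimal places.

Let r = q/p = (2/5)/(3/5) = 2/3. The recurrence P(i) = p·P(i+1) + q·P(i−1) with P(0)=0, P(11)=1 gives P(i) = (1 − r^i)/(1 − r^11).
P(4) = (1 − (2/3)^4) / (1 − (2/3)^11) = 142155/175099 ≈ 0.8119.

0.8119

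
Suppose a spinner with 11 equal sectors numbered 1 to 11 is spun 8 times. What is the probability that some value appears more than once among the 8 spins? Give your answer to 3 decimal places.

0.969

P(all 8 different) = 11/11 · 10/11 · ··· · 4/11 ≈ 0.031.
P(at least two equal) = 1 − 0.031 = 0.969.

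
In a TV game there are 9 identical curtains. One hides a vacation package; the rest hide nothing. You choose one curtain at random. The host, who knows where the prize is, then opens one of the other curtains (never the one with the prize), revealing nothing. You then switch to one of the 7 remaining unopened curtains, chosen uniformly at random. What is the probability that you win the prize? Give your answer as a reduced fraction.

Your original curtain holds the prize with probability 1/9, so the other 8 collectively hold it with probability 8/9.
The host can always find an empty curtain to open, so this doesn't change that 8/9; it is now spread over the 7 remaining unopened curtains.
P(win by switching) = (8/9) · (1/7) = 8/63.

8/63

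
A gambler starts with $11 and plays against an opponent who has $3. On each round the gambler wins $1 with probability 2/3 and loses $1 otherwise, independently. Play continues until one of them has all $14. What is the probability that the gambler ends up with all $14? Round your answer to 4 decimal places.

Let r = q/p = (1/3)/(2/3) = 1/2. The recurrence P(i) = p·P(i+1) + q·P(i−1) with P(0)=0, P(14)=1 gives P(i) = (1 − r^i)/(1 − r^14).
P(11) = (1 − (1/2)^11) / (1 − (1/2)^14) = 16376/16383 ≈ 0.9996.

0.9996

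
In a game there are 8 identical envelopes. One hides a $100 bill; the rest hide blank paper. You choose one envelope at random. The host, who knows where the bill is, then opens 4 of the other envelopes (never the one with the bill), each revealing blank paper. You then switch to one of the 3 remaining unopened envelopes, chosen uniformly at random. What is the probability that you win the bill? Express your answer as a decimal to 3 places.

0.292

Your original envelope holds the bill with probability 1/8, so the other 7 collectively hold it with probability 7/8.
The host can always find 4 empty envelopes to open, so the reveals don't change that 7/8; it is now spread over the 3 remaining unopened envelopes.
P(win by switching) = (7/8) · (1/3) = 7/24 ≈ 0.292.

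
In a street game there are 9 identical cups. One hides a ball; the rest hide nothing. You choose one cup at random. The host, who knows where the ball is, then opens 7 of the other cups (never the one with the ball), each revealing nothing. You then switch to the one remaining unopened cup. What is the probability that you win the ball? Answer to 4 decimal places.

0.8889

Your original cup holds the ball with probability 1/9, so the other 8 collectively hold it with probability 8/9.
The host can always find 7 empty cups to open, so the reveals don't change that 8/9; it is now spread over the 1 remaining unopened cup.
P(win by switching) = (8/9) · (1/1) = 8/9 ≈ 0.8889.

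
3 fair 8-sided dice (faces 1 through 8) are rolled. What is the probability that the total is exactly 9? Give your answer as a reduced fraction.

There are 8^3 = 512 equally likely outcomes.
The number of ordered 3-tuples from {1,…,8} summing to 9 is 28.
P(sum = 9) = 28/512 = 7/128.

7/128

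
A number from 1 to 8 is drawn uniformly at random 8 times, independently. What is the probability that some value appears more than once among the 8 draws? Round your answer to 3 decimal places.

P(all 8 different) = 8/8 · 7/8 · ··· · 1/8 ≈ 0.002.
P(at least two equal) = 1 − 0.002 = 0.998.

0.998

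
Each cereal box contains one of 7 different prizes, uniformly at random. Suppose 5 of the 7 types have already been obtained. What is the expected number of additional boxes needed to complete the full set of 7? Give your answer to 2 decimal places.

10.50

Starting from 5 distinct types, each trial gives a new one with probability (7−i)/7 when i types are held, so the wait for the next new type is 7/(7−i).
E = 7/2 + 7/1 = 21/2 ≈ 10.50.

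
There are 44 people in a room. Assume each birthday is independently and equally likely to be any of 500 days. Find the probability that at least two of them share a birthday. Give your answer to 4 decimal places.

0.8576

It's easier to compute the probability that all 44 are distinct.
P(all distinct) = 500/500 · 499/500 · ··· · 457/500 ≈ 0.1424.
So the probability of at least one match is 1 − 0.1424 = 0.8576.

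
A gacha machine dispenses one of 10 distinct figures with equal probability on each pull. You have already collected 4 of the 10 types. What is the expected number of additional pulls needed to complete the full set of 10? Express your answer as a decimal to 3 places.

24.500

Starting from 4 distinct types, each trial gives a new one with probability (10−i)/10 when i types are held, so the wait for the next new type is 10/(10−i).
E = 10/6 + 10/5 + 10/4 + 10/3 + 10/2 + 10/1 = 49/2 ≈ 24.500.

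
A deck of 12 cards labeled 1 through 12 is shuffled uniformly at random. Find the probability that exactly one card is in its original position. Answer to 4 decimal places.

0.3679

Choose which one is fixed: C(12,1) = 12 ways.
The remaining 11 must have no fixed point: D(11) = 14684570.
P = 12·14684570/479001600 = 1468457/3991680 ≈ 0.3679.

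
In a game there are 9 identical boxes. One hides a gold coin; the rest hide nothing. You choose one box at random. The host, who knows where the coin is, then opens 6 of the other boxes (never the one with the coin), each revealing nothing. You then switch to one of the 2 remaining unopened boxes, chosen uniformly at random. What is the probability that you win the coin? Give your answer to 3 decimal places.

0.444

Your original box holds the coin with probability 1/9, so the other 8 collectively hold it with probability 8/9.
The host can always find 6 empty boxes to open, so the reveals don't change that 8/9; it is now spread over the 2 remaining unopened boxes.
P(win by switching) = (8/9) · (1/2) = 4/9 ≈ 0.444.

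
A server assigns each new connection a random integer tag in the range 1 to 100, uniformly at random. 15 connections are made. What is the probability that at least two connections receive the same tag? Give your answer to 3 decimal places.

It's easier to compute the probability that all 15 are distinct.
P(all distinct) = 100/100 · 99/100 · ··· · 86/100 ≈ 0.331.
So the probability of at least one match is 1 − 0.331 = 0.669.

0.669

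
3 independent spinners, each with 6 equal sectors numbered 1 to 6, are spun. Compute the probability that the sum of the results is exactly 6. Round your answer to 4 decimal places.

There are 6^3 = 216 equally likely outcomes.
The number of ordered 3-tuples from {1,…,6} summing to 6 is 10.
P(sum = 6) = 10/216 = 5/108 ≈ 0.0463.

0.0463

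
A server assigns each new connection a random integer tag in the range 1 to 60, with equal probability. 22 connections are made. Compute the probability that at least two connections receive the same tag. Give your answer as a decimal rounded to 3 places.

It's easier to compute the probability that all 22 are distinct.
P(all distinct) = 60/60 · 59/60 · ··· · 39/60 ≈ 0.012.
So the probability of at least one match is 1 − 0.012 = 0.988.

0.988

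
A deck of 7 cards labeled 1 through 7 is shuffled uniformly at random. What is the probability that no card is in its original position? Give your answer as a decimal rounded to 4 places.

0.3679

This is the derangement probability: permutations of 7 with no fixed point.
D(7) = 7! · (1 − 1/1! + 1/2! − ··· + (−1)^7/7!) = 1854.
P = 1854/5040 = 103/280 ≈ 0.3679.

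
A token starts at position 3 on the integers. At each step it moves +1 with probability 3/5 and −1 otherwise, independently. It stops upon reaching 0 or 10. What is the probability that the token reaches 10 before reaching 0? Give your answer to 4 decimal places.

0.7161

Let r = q/p = (2/5)/(3/5) = 2/3. The recurrence P(i) = p·P(i+1) + q·P(i−1) with P(0)=0, P(10)=1 gives P(i) = (1 − r^i)/(1 − r^10).
P(3) = (1 − (2/3)^3) / (1 − (2/3)^10) = 41553/58025 ≈ 0.7161.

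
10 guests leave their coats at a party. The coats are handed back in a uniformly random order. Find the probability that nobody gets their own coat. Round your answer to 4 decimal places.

This is the derangement probability: permutations of 10 with no fixed point.
D(10) = 10! · (1 − 1/1! + 1/2! − ··· + (−1)^10/10!) = 1334961.
P = 1334961/3628800 = 16481/44800 ≈ 0.3679.

0.3679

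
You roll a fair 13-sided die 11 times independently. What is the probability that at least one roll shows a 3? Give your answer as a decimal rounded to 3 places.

P(no roll shows a 3) = (12/13)^11 ≈ 0.415.
P(at least one) = 1 − 0.415 = 0.585.

0.585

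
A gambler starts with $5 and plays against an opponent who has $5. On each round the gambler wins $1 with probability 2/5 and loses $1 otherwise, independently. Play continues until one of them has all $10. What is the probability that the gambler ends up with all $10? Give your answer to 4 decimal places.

Let r = q/p = (3/5)/(2/5) = 3/2. The recurrence P(i) = p·P(i+1) + q·P(i−1) with P(0)=0, P(10)=1 gives P(i) = (1 − r^i)/(1 − r^10).
P(5) = (1 − (3/2)^5) / (1 − (3/2)^10) = 32/275 ≈ 0.1164.

0.1164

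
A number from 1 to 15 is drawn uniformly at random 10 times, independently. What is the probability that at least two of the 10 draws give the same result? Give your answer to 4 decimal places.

0.9811

P(all 10 different) = 15/15 · 14/15 · ··· · 6/15 ≈ 0.0189.
P(at least two equal) = 1 − 0.0189 = 0.9811.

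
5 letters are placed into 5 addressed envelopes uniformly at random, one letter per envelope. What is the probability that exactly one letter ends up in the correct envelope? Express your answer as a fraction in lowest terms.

3/8

Choose which one is fixed: C(5,1) = 5 ways.
The remaining 4 must have no fixed point: D(4) = 9.
P = 5·9/120 = 3/8.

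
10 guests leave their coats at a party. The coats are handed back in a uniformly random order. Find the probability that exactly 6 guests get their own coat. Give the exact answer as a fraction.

1/1920

Choose which 6 of the 10 are fixed: C(10,6) = 210 ways.
The remaining 4 must have no fixed point: D(4) = 9.
P = 210·9/3628800 = 1/1920.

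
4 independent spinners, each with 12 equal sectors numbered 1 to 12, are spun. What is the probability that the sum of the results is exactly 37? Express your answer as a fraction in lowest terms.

There are 12^4 = 20736 equally likely outcomes.
The number of ordered 4-tuples from {1,…,12} summing to 37 is 364.
P(sum = 37) = 364/20736 = 91/5184.

91/5184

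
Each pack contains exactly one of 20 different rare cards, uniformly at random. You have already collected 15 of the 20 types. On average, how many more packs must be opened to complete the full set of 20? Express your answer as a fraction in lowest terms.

137/3

Starting from 15 distinct types, each trial gives a new one with probability (20−i)/20 when i types are held, so the wait for the next new type is 20/(20−i).
E = 20/5 + 20/4 + 20/3 + 20/2 + 20/1 = 137/3.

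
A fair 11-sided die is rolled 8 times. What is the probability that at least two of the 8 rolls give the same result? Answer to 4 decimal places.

P(all 8 different) = 11/11 · 10/11 · ··· · 4/11 ≈ 0.0310.
P(at least two equal) = 1 − 0.0310 = 0.9690.

0.9690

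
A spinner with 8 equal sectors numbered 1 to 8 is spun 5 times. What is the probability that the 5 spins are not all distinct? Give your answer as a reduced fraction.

407/512

P(all 5 different) = 8/8 · 7/8 · ··· · 4/8 = 105/512.
P(at least two equal) = 1 − 105/512 = 407/512.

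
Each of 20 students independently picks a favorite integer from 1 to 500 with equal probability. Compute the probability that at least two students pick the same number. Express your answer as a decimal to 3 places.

0.320

It's easier to compute the probability that all 20 are distinct.
P(all distinct) = 500/500 · 499/500 · ··· · 481/500 ≈ 0.680.
So the probability of at least one match is 1 − 0.680 = 0.320.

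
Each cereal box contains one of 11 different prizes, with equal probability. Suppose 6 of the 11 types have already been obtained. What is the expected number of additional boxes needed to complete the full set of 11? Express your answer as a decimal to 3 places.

25.117

Starting from 6 distinct types, each trial gives a new one with probability (11−i)/11 when i types are held, so the wait for the next new type is 11/(11−i).
E = 11/5 + 11/4 + 11/3 + 11/2 + 11/1 = 1507/60 ≈ 25.117.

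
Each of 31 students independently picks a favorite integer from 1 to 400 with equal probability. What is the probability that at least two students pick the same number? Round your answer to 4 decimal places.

0.6968

It's easier to compute the probability that all 31 are distinct.
P(all distinct) = 400/400 · 399/400 · ··· · 370/400 ≈ 0.3032.
So the probability of at least one match is 1 − 0.3032 = 0.6968.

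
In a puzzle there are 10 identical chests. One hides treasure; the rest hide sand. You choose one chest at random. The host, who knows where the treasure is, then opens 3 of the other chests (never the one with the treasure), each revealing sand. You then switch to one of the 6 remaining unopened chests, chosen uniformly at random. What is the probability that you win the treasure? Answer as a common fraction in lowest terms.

Your original chest holds the treasure with probability 1/10, so the other 9 collectively hold it with probability 9/10.
The host can always find 3 empty chests to open, so the reveals don't change that 9/10; it is now spread over the 6 remaining unopened chests.
P(win by switching) = (9/10) · (1/6) = 3/20.

3/20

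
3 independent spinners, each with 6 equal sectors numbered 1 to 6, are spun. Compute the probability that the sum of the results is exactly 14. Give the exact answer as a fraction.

5/72

There are 6^3 = 216 equally likely outcomes.
The number of ordered 3-tuples from {1,…,6} summing to 14 is 15.
P(sum = 14) = 15/216 = 5/72.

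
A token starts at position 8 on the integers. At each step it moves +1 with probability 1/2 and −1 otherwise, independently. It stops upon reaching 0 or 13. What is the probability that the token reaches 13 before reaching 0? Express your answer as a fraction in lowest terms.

8/13

With a fair step, P(i) = ½P(i−1) + ½P(i+1) with P(0)=0, P(13)=1 has the linear solution P(i) = i/13.
P(8) = 8/13.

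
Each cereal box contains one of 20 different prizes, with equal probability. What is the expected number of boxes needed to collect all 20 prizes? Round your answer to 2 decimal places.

After i distinct types are collected, each trial gives a new one with probability (20−i)/20, so the expected wait for the next new type is 20/(20−i).
E = 20/20 + 20/19 + 20/18 + 20/17 + 20/16 + 20/15 + 20/14 + 20/13 + 20/12 + 20/11 + 20/10 + 20/9 + 20/8 + 20/7 + 20/6 + 20/5 + 20/4 + 20/3 + 20/2 + 20/1 = 279175675/3879876 ≈ 71.95.

71.95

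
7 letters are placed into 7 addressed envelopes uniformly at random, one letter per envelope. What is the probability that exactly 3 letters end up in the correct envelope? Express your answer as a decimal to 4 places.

Choose which 3 of the 7 are fixed: C(7,3) = 35 ways.
The remaining 4 must have no fixed point: D(4) = 9.
P = 35·9/5040 = 1/16 ≈ 0.0625.

0.0625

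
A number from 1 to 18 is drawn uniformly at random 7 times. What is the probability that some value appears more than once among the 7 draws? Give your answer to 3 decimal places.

0.738

P(all 7 different) = 18/18 · 17/18 · ··· · 12/18 ≈ 0.262.
P(at least two equal) = 1 − 0.262 = 0.738.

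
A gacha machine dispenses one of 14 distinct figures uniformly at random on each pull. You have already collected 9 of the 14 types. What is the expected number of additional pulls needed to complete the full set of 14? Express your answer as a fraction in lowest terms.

959/30

Starting from 9 distinct types, each trial gives a new one with probability (14−i)/14 when i types are held, so the wait for the next new type is 14/(14−i).
E = 14/5 + 14/4 + 14/3 + 14/2 + 14/1 = 959/30.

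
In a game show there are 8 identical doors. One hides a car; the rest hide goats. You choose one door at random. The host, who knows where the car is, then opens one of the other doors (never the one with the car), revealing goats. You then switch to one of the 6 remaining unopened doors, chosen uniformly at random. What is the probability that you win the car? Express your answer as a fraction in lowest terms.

Your original door holds the car with probability 1/8, so the other 7 collectively hold it with probability 7/8.
The host can always find an empty door to open, so this doesn't change that 7/8; it is now spread over the 6 remaining unopened doors.
P(win by switching) = (7/8) · (1/6) = 7/48.

7/48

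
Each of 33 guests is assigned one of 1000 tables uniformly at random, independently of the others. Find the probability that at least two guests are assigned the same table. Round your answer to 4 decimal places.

It's easier to compute the probability that all 33 are distinct.
P(all distinct) = 1000/1000 · 999/1000 · ··· · 968/1000 ≈ 0.5864.
So the probability of at least one match is 1 − 0.5864 = 0.4136.

0.4136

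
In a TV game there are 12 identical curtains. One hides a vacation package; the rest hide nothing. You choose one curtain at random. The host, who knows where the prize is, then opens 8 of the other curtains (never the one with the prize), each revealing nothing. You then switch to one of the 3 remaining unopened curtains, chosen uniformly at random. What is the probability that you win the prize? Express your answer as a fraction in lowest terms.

Your original curtain holds the prize with probability 1/12, so the other 11 collectively hold it with probability 11/12.
The host can always find 8 empty curtains to open, so the reveals don't change that 11/12; it is now spread over the 3 remaining unopened curtains.
P(win by switching) = (11/12) · (1/3) = 11/36.

11/36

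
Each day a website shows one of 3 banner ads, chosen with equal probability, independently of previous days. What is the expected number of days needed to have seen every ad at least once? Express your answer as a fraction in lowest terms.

11/2

After i distinct types are collected, each trial gives a new one with probability (3−i)/3, so the expected wait for the next new type is 3/(3−i).
E = 3/3 + 3/2 + 3/1 = 11/2.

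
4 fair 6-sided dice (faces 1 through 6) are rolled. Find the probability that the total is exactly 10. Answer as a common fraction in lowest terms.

There are 6^4 = 1296 equally likely outcomes.
The number of ordered 4-tuples from {1,…,6} summing to 10 is 80.
P(sum = 10) = 80/1296 = 5/81.

5/81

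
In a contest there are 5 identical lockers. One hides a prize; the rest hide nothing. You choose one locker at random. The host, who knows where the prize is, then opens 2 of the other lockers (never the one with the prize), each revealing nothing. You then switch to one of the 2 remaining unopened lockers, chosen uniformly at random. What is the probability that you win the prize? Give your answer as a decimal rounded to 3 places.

0.400

Your original locker holds the prize with probability 1/5, so the other 4 collectively hold it with probability 4/5.
The host can always find 2 empty lockers to open, so the reveals don't change that 4/5; it is now spread over the 2 remaining unopened lockers.
P(win by switching) = (4/5) · (1/2) = 2/5 ≈ 0.400.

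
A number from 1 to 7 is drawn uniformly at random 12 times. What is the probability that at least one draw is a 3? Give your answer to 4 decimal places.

0.8427

P(no draw is a 3) = (6/7)^12 ≈ 0.1573.
P(at least one) = 1 − 0.1573 = 0.8427.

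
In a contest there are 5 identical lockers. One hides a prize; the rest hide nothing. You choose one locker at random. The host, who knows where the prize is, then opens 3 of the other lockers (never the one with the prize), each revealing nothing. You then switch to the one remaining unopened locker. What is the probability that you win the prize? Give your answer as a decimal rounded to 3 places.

0.800

Your original locker holds the prize with probability 1/5, so the other 4 collectively hold it with probability 4/5.
The host can always find 3 empty lockers to open, so the reveals don't change that 4/5; it is now spread over the 1 remaining unopened locker.
P(win by switching) = (4/5) · (1/1) = 4/5 ≈ 0.800.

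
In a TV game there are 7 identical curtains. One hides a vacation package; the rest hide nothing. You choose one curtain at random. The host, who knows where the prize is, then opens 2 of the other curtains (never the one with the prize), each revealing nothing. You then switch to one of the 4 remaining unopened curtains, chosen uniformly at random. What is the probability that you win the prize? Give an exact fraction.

Your original curtain holds the prize with probability 1/7, so the other 6 collectively hold it with probability 6/7.
The host can always find 2 empty curtains to open, so the reveals don't change that 6/7; it is now spread over the 4 remaining unopened curtains.
P(win by switching) = (6/7) · (1/4) = 3/14.

3/14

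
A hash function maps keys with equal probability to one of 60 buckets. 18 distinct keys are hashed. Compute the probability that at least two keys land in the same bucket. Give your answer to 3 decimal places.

It's easier to compute the probability that all 18 are distinct.
P(all distinct) = 60/60 · 59/60 · ··· · 43/60 ≈ 0.058.
So the probability of at least one match is 1 − 0.058 = 0.942.

0.942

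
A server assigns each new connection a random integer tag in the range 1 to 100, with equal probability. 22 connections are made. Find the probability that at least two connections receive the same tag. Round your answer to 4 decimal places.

0.9176

It's easier to compute the probability that all 22 are distinct.
P(all distinct) = 100/100 · 99/100 · ··· · 79/100 ≈ 0.0824.
So the probability of at least one match is 1 − 0.0824 = 0.9176.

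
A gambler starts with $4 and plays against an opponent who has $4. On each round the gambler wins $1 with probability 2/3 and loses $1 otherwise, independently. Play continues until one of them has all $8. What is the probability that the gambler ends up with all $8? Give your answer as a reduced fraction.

16/17

Let r = q/p = (1/3)/(2/3) = 1/2. The recurrence P(i) = p·P(i+1) + q·P(i−1) with P(0)=0, P(8)=1 gives P(i) = (1 − r^i)/(1 − r^8).
P(4) = (1 − (1/2)^4) / (1 − (1/2)^8) = 16/17.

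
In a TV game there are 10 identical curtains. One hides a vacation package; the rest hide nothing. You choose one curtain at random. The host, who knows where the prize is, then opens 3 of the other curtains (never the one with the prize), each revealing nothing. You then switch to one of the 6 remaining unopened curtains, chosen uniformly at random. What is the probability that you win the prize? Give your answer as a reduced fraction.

3/20

Your original curtain holds the prize with probability 1/10, so the other 9 collectively hold it with probability 9/10.
The host can always find 3 empty curtains to open, so the reveals don't change that 9/10; it is now spread over the 6 remaining unopened curtains.
P(win by switching) = (9/10) · (1/6) = 3/20.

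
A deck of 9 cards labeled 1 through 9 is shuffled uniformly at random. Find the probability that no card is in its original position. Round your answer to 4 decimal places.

This is the derangement probability: permutations of 9 with no fixed point.
D(9) = 9! · (1 − 1/1! + 1/2! − ··· + (−1)^9/9!) = 133496.
P = 133496/362880 = 16687/45360 ≈ 0.3679.

0.3679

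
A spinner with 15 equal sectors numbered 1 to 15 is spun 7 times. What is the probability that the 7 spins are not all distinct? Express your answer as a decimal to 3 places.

P(all 7 different) = 15/15 · 14/15 · ··· · 9/15 ≈ 0.190.
P(at least two equal) = 1 − 0.190 = 0.810.

0.810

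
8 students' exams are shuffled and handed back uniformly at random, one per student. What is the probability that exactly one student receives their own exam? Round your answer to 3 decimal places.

Choose which one is fixed: C(8,1) = 8 ways.
The remaining 7 must have no fixed point: D(7) = 1854.
P = 8·1854/40320 = 103/280 ≈ 0.368.

0.368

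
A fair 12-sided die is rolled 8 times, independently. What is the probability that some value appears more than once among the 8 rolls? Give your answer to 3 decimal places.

P(all 8 different) = 12/12 · 11/12 · ··· · 5/12 ≈ 0.046.
P(at least two equal) = 1 − 0.046 = 0.954.

0.954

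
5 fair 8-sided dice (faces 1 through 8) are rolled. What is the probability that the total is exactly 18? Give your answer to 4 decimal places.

There are 8^5 = 32768 equally likely outcomes.
The number of ordered 5-tuples from {1,…,8} summing to 18 is 1750.
P(sum = 18) = 1750/32768 = 875/16384 ≈ 0.0534.

0.0534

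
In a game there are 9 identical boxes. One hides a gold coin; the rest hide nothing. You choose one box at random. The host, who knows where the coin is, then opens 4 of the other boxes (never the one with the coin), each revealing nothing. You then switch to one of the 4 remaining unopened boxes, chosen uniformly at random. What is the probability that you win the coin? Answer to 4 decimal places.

0.2222

Your original box holds the coin with probability 1/9, so the other 8 collectively hold it with probability 8/9.
The host can always find 4 empty boxes to open, so the reveals don't change that 8/9; it is now spread over the 4 remaining unopened boxes.
P(win by switching) = (8/9) · (1/4) = 2/9 ≈ 0.2222.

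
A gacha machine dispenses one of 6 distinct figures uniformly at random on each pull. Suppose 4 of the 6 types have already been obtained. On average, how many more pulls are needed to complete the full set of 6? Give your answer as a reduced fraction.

Starting from 4 distinct types, each trial gives a new one with probability (6−i)/6 when i types are held, so the wait for the next new type is 6/(6−i).
E = 6/2 + 6/1 = 9.

9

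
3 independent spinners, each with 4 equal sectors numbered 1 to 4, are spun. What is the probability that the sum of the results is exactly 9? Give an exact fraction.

There are 4^3 = 64 equally likely outcomes.
The number of ordered 3-tuples from {1,…,4} summing to 9 is 10.
P(sum = 9) = 10/64 = 5/32.

5/32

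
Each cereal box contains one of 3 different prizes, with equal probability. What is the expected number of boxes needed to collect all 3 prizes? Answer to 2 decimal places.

After i distinct types are collected, each trial gives a new one with probability (3−i)/3, so the expected wait for the next new type is 3/(3−i).
E = 3/3 + 3/2 + 3/1 = 11/2 ≈ 5.50.

5.50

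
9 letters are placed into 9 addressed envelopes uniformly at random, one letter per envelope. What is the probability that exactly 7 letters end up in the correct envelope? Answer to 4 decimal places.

Choose which 7 of the 9 are fixed: C(9,7) = 36 ways.
The remaining 2 must have no fixed point: D(2) = 1.
P = 36·1/362880 = 1/10080 ≈ 0.0001.

0.0001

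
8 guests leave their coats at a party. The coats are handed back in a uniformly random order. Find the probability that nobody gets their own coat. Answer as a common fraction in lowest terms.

This is the derangement probability: permutations of 8 with no fixed point.
D(8) = 8! · (1 − 1/1! + 1/2! − ··· + (−1)^8/8!) = 14833.
P = 14833/40320 = 2119/5760.

2119/5760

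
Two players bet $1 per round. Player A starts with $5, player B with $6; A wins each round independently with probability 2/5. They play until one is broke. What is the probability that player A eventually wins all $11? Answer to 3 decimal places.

Let r = q/p = (3/5)/(2/5) = 3/2. The recurrence P(i) = p·P(i+1) + q·P(i−1) with P(0)=0, P(11)=1 gives P(i) = (1 − r^i)/(1 − r^11).
P(5) = (1 − (3/2)^5) / (1 − (3/2)^11) = 13504/175099 ≈ 0.077.

0.077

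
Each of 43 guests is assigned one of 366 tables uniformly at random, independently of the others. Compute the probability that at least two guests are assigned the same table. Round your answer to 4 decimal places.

It's easier to compute the probability that all 43 are distinct.
P(all distinct) = 366/366 · 365/366 · ··· · 324/366 ≈ 0.0766.
So the probability of at least one match is 1 − 0.0766 = 0.9234.

0.9234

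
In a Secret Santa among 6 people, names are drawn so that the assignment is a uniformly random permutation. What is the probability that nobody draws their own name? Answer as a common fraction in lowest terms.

53/144

This is the derangement probability: permutations of 6 with no fixed point.
D(6) = 6! · (1 − 1/1! + 1/2! − ··· + (−1)^6/6!) = 265.
P = 265/720 = 53/144.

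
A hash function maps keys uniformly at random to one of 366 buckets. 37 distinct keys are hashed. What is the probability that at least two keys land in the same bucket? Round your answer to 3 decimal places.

0.848

It's easier to compute the probability that all 37 are distinct.
P(all distinct) = 366/366 · 365/366 · ··· · 330/366 ≈ 0.152.
So the probability of at least one match is 1 − 0.152 = 0.848.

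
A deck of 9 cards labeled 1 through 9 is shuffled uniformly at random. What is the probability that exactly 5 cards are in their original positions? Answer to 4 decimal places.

0.0031

Choose which 5 of the 9 are fixed: C(9,5) = 126 ways.
The remaining 4 must have no fixed point: D(4) = 9.
P = 126·9/362880 = 1/320 ≈ 0.0031.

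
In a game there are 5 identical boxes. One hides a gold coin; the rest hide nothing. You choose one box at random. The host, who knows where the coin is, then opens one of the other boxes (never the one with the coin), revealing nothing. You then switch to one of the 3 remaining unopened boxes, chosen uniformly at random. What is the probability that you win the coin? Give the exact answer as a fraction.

Your original box holds the coin with probability 1/5, so the other 4 collectively hold it with probability 4/5.
The host can always find an empty box to open, so this doesn't change that 4/5; it is now spread over the 3 remaining unopened boxes.
P(win by switching) = (4/5) · (1/3) = 4/15.

4/15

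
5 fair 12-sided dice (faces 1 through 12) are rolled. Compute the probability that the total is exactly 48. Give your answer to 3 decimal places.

0.007

There are 12^5 = 248832 equally likely outcomes.
The number of ordered 5-tuples from {1,…,12} summing to 48 is 1815.
P(sum = 48) = 1815/248832 = 605/82944 ≈ 0.007.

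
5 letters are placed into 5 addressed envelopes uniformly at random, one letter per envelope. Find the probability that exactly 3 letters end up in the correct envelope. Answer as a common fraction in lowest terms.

1/12

Choose which 3 of the 5 are fixed: C(5,3) = 10 ways.
The remaining 2 must have no fixed point: D(2) = 1.
P = 10·1/120 = 1/12.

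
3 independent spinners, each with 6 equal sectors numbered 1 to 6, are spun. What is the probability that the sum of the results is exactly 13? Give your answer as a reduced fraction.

7/72

There are 6^3 = 216 equally likely outcomes.
The number of ordered 3-tuples from {1,…,6} summing to 13 is 21.
P(sum = 13) = 21/216 = 7/72.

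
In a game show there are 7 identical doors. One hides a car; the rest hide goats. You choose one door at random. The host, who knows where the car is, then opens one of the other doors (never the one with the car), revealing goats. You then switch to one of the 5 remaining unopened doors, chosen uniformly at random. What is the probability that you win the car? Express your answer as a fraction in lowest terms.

Your original door holds the car with probability 1/7, so the other 6 collectively hold it with probability 6/7.
The host can always find an empty door to open, so this doesn't change that 6/7; it is now spread over the 5 remaining unopened doors.
P(win by switching) = (6/7) · (1/5) = 6/35.

6/35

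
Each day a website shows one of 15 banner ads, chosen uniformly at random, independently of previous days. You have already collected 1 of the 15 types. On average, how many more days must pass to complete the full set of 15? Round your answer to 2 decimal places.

48.77

Starting from 1 distinct type, each trial gives a new one with probability (15−i)/15 when i types are held, so the wait for the next new type is 15/(15−i).
E = 15/14 + 15/13 + 15/12 + 15/11 + 15/10 + 15/9 + 15/8 + 15/7 + 15/6 + 15/5 + 15/4 + 15/3 + 15/2 + 15/1 = 1171733/24024 ≈ 48.77.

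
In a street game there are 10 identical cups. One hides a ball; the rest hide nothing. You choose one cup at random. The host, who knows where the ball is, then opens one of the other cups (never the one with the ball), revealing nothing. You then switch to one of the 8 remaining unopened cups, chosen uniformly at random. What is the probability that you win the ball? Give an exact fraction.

Your original cup holds the ball with probability 1/10, so the other 9 collectively hold it with probability 9/10.
The host can always find an empty cup to open, so this doesn't change that 9/10; it is now spread over the 8 remaining unopened cups.
P(win by switching) = (9/10) · (1/8) = 9/80.

9/80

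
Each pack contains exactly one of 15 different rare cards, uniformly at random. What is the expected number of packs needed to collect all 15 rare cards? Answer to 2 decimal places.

49.77

After i distinct types are collected, each trial gives a new one with probability (15−i)/15, so the expected wait for the next new type is 15/(15−i).
E = 15/15 + 15/14 + 15/13 + 15/12 + 15/11 + 15/10 + 15/9 + 15/8 + 15/7 + 15/6 + 15/5 + 15/4 + 15/3 + 15/2 + 15/1 = 1195757/24024 ≈ 49.77.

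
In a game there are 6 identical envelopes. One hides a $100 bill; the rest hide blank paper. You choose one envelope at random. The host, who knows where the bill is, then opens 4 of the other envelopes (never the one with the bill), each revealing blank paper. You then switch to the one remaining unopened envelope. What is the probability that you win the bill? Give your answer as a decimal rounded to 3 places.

Your original envelope holds the bill with probability 1/6, so the other 5 collectively hold it with probability 5/6.
The host can always find 4 empty envelopes to open, so the reveals don't change that 5/6; it is now spread over the 1 remaining unopened envelope.
P(win by switching) = (5/6) · (1/1) = 5/6 ≈ 0.833.

0.833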